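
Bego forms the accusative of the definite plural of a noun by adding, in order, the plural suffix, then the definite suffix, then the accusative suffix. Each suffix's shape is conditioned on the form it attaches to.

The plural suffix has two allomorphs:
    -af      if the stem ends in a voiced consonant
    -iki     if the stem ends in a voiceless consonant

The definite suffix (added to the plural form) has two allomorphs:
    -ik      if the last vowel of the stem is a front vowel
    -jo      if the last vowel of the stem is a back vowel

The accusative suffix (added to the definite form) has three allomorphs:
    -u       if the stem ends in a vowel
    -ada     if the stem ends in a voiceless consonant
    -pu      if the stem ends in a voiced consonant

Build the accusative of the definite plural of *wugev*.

wugevafjou

*wugev* — final consonant /v/ (voiced) → -af → *wugevaf*.
The plural form *wugevaf*: last vowel = /a/, a back vowel → -jo → *wugevafjo*.
Since the final sound of the definite form *wugevafjo* is /o/ (a vowel), it takes -u, giving *wugevafjou*.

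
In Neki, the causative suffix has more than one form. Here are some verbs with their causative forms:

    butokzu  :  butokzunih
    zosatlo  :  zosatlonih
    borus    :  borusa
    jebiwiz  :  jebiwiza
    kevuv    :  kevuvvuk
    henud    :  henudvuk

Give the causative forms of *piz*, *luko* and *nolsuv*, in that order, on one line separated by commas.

piza, lukonih, nolsuvvuk

The suffix is conditioned by the final sound: -a when the stem ends in a sibilant (*borus*, *jebiwiz*); -vuk when the stem ends in a non-sibilant consonant (*kevuv*, *henud*); -nih when the stem ends in a vowel (*butokzu*, *zosatlo*).
*piz*: final sound = /z/, a sibilant → -a → *piza*.
*luko* — final sound /o/ (a vowel) → -nih → *lukonih*.
*nolsuv* — final sound /v/ (a non-sibilant consonant) → -vuk → *nolsuvvuk*.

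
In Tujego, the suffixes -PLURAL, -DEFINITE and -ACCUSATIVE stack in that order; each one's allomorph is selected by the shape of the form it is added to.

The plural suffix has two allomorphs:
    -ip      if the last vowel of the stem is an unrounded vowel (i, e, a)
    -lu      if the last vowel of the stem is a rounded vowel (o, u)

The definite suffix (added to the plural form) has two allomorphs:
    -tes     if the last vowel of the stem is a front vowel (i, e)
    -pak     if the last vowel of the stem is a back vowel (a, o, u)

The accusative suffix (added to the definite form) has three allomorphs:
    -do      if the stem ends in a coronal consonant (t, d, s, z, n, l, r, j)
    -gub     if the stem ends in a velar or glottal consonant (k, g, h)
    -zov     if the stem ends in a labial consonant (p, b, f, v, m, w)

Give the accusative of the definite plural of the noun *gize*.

The last vowel of *gize* is /e/, which is an unrounded vowel, so the plural suffix is -ip, giving *gizeip*.
The plural form *gizeip* — last vowel /i/ (a front vowel) → -tes → *gizeiptes*.
The definite form *gizeiptes*: final consonant = /s/, coronal → -do → *gizeiptesdo*.

gizeiptesdo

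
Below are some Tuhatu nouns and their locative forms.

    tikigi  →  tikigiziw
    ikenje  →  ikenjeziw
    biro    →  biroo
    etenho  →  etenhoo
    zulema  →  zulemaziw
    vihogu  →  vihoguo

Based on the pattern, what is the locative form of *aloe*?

aloeziw

The alternation tracks the last vowel of the stem — -o when the last vowel of the stem is a rounded vowel (*biro*, *etenho*, *vihogu*); -ziw when the last vowel of the stem is an unrounded vowel (*tikigi*, *ikenje*, *zulema*).
*aloe*: last vowel = /e/, an unrounded vowel → -ziw → *aloeziw*.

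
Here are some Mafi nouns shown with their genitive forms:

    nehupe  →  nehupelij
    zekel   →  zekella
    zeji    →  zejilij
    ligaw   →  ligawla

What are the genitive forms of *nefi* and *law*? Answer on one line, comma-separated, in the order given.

nefilij, lawla

The suffix is conditioned by the final sound: -la when the stem ends in a consonant (*zekel*, *ligaw*); -lij when the stem ends in a vowel (*nehupe*, *zeji*).
The final sound of *nefi* is /i/, which is a vowel, so the suffix is -lij, giving *nefilij*.
The final sound of *law* is /w/, which is a consonant, so the suffix is -la, giving *lawla*.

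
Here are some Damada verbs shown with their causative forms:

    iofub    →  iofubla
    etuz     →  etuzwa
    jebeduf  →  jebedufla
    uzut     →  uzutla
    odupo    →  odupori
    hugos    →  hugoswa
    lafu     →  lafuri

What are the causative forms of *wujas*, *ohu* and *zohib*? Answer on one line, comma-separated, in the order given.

wujaswa, ohuri, zohibla

The suffix is conditioned by the final sound: -wa when the stem ends in a sibilant (*etuz*, *hugos*); -la when the stem ends in a non-sibilant consonant (*iofub*, *jebeduf*, *uzut*); -ri when the stem ends in a vowel (*odupo*, *lafu*).
*wujas* — final sound /s/ (a sibilant) → -wa → *wujaswa*.
*ohu*: final sound = /u/, a vowel → -ri → *ohuri*.
*zohib*: final sound = /b/, a non-sibilant consonant → -la → *zohibla*.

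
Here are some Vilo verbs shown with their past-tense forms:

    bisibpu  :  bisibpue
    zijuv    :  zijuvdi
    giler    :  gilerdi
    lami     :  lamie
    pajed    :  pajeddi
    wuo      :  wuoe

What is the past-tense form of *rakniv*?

raknivdi

Looking at the final sound of each stem: -di when the stem ends in a consonant (*zijuv*, *giler*, *pajed*); -e when the stem ends in a vowel (*bisibpu*, *lami*, *wuo*).
*rakniv* — final sound /v/ (a consonant) → -di → *raknivdi*.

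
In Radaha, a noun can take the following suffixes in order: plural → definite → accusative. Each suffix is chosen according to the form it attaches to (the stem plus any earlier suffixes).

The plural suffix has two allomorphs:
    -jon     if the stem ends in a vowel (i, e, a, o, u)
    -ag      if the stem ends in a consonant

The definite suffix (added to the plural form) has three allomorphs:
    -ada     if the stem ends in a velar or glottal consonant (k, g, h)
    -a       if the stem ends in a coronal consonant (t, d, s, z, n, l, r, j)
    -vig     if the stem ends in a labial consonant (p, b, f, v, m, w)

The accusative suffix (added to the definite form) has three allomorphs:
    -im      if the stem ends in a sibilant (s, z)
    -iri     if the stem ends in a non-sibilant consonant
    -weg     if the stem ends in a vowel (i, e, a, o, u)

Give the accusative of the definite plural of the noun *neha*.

Since the final sound of *neha* is /a/ (a vowel), it takes -jon, giving *nehajon*.
The final consonant of the plural form *nehajon* is /n/, which is coronal, so the definite suffix is -a, giving *nehajona*.
The definite form *nehajona* — final sound /a/ (a vowel) → -weg → *nehajonaweg*.

nehajonaweg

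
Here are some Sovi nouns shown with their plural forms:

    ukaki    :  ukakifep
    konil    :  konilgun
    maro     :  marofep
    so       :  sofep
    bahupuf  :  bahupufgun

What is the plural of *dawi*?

dawifep

Looking at the final sound of each stem: -gun when the stem ends in a consonant (*konil*, *bahupuf*); -fep when the stem ends in a vowel (*ukaki*, *maro*, *so*).
The final sound of *dawi* is /i/, which is a vowel, so the suffix is -fep, giving *dawifep*.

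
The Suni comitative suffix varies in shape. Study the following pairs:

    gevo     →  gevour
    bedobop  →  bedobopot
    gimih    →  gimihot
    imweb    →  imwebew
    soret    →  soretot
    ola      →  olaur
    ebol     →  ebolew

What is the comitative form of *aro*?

The pattern is voicing of the final sound: -ot when the stem ends in a voiceless consonant (*bedobop*, *gimih*, *soret*); -ew when the stem ends in a voiced consonant (*imweb*, *ebol*); -ur when the stem ends in a vowel (*gevo*, *ola*).
The final sound of *aro* is /o/, which is a vowel, so the suffix is -ur, giving *arour*.

arour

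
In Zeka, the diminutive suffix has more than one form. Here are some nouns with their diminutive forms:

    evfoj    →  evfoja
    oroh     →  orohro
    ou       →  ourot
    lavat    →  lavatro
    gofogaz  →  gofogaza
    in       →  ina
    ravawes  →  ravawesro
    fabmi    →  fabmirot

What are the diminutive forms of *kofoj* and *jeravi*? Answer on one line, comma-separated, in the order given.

The suffix is conditioned by the final sound: -ro when the stem ends in a voiceless consonant (*oroh*, *lavat*, *ravawes*); -a when the stem ends in a voiced consonant (*evfoj*, *gofogaz*, *in*); -rot when the stem ends in a vowel (*ou*, *fabmi*).
*kofoj* — final sound /j/ (a voiced consonant) → -a → *kofoja*.
*jeravi*: final sound = /i/, a vowel → -rot → *jeravirot*.

kofoja, jeravirot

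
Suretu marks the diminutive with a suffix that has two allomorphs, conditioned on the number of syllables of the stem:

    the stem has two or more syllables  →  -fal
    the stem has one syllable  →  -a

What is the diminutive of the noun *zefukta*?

*zefukta* has 3 syllables, so the suffix is -fal, giving *zefuktafal*.

zefuktafal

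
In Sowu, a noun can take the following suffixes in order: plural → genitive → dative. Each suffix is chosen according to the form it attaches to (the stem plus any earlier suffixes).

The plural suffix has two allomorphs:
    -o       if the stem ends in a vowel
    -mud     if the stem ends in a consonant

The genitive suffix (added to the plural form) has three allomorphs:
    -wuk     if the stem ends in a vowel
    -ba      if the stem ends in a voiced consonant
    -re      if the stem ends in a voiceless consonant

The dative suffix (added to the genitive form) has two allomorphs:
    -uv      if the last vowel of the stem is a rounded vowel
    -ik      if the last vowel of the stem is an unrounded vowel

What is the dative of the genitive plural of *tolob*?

*tolob* — final sound /b/ (a consonant) → -mud → *tolobmud*.
The plural form *tolobmud*: final sound = /d/, a voiced consonant → -ba → *tolobmudba*.
The genitive form *tolobmudba*: last vowel = /a/, an unrounded vowel → -ik → *tolobmudbaik*.

tolobmudbaik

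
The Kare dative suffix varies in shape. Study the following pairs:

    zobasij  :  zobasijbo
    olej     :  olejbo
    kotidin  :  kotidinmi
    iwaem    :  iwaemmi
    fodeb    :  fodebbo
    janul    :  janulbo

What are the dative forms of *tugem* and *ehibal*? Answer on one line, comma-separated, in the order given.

tugemmi, ehibalbo

The alternation tracks the final consonant of the stem — -mi when the stem ends in a nasal (*kotidin*, *iwaem*); -bo when the stem ends in a non-nasal consonant (*zobasij*, *olej*, *fodeb*, *janul*).
*tugem* — final consonant /m/ (a nasal) → -mi → *tugemmi*.
*ehibal*: final consonant = /l/, non-nasal → -bo → *ehibalbo*.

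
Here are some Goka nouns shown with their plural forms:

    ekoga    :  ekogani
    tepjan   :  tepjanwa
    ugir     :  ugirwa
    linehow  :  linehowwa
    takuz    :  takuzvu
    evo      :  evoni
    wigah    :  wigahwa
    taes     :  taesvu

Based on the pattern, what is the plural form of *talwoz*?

talwozvu

The alternation tracks the final sound of the stem — -vu when the stem ends in a sibilant (*takuz*, *taes*); -wa when the stem ends in a non-sibilant consonant (*tepjan*, *ugir*, *linehow*, *wigah*); -ni when the stem ends in a vowel (*ekoga*, *evo*).
The final sound of *talwoz* is /z/, which is a sibilant, so the suffix is -vu, giving *talwozvu*.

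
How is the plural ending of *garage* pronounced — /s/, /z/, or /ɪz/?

The stem *garage* ends in a sibilant (/s, z, ʃ, ʒ, tʃ, dʒ/).
The plural suffix surfaces as /ɪz/ after sibilants, /s/ after other voiceless consonants, and /z/ after other voiced sounds.
So the plural -s on *garage* is pronounced /ɪz/.

/ɪz/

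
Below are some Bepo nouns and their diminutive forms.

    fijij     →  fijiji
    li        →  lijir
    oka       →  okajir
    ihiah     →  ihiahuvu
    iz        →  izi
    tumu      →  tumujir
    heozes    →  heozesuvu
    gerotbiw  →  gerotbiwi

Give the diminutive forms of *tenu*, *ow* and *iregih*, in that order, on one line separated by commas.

The pattern is voicing of the final sound: -uvu when the stem ends in a voiceless consonant (*ihiah*, *heozes*); -i when the stem ends in a voiced consonant (*fijij*, *iz*, *gerotbiw*); -jir when the stem ends in a vowel (*li*, *oka*, *tumu*).
*tenu* — final sound /u/ (a vowel) → -jir → *tenujir*.
Since the final sound of *ow* is /w/ (a voiced consonant), it takes -i, giving *owi*.
*iregih* — final sound /h/ (a voiceless consonant) → -uvu → *iregihuvu*.

tenujir, owi, iregihuvu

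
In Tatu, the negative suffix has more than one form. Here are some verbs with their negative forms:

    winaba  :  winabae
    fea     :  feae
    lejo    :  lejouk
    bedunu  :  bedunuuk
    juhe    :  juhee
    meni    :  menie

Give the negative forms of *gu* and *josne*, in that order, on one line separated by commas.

guuk, josnee

Looking at the last vowel of each stem: -uk when the last vowel of the stem is a rounded vowel (*lejo*, *bedunu*); -e when the last vowel of the stem is an unrounded vowel (*winaba*, *fea*, *juhe*, *meni*).
*gu*: last vowel = /u/, a rounded vowel → -uk → *guuk*.
*josne* — last vowel /e/ (an unrounded vowel) → -e → *josnee*.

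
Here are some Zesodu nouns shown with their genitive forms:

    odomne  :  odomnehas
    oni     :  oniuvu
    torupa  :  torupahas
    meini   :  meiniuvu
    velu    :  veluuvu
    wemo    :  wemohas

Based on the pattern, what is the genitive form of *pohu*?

pohuuvu

The pattern is height harmony: -uvu when the last vowel of the stem is a high vowel (*oni*, *meini*, *velu*); -has when the last vowel of the stem is a non-high vowel (*odomne*, *torupa*, *wemo*).
Since the last vowel of *pohu* is /u/ (a high vowel), it takes -uvu, giving *pohuuvu*.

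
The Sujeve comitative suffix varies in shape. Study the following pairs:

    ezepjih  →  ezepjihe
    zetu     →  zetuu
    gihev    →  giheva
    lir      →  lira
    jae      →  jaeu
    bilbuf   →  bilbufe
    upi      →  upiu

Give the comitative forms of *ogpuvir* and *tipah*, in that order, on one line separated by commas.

The suffix is conditioned by the final sound: -e when the stem ends in a voiceless consonant (*ezepjih*, *bilbuf*); -a when the stem ends in a voiced consonant (*gihev*, *lir*); -u when the stem ends in a vowel (*zetu*, *jae*, *upi*).
*ogpuvir*: final sound = /r/, a voiced consonant → -a → *ogpuvira*.
Since the final sound of *tipah* is /h/ (a voiceless consonant), it takes -e, giving *tipahe*.

ogpuvira, tipahe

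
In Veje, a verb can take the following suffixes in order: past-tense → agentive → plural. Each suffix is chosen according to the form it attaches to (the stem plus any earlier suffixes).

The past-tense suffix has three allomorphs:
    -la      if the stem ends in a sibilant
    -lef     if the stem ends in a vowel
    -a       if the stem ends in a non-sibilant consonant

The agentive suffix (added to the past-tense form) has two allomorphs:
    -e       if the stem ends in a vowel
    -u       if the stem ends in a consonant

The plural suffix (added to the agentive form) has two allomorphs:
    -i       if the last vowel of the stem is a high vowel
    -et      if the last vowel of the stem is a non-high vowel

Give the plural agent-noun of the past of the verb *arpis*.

arpislaeet

*arpis* — final sound /s/ (a sibilant) → -la → *arpisla*.
Since the final sound of the past-tense form *arpisla* is /a/ (a vowel), it takes -e, giving *arpislae*.
Since the last vowel of the agentive form *arpislae* is /e/ (a non-high vowel), it takes -et, giving *arpislaeet*.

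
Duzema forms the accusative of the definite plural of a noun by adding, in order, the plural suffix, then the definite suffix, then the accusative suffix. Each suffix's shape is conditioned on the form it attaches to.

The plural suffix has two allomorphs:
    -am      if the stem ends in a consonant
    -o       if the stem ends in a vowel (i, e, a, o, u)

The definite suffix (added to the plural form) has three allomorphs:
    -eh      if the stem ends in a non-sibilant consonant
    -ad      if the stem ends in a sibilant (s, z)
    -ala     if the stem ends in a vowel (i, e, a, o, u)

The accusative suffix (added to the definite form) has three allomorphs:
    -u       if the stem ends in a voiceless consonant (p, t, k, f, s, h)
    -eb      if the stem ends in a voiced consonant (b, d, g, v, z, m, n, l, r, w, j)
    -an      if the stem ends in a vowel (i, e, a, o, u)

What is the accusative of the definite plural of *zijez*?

*zijez* — final sound /z/ (a consonant) → -am → *zijezam*.
Since the final sound of the plural form *zijezam* is /m/ (a non-sibilant consonant), it takes -eh, giving *zijezameh*.
The definite form *zijezameh*: final sound = /h/, a voiceless consonant → -u → *zijezamehu*.

zijezamehu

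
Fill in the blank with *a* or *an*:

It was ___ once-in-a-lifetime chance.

The indefinite article is chosen by the initial *sound* of the following word, not its spelling.
*once-in-a-lifetime* begins with the sound /wʌ/ (*once* pronounced with initial /w/) — a consonant sound.
So the article is *a*: It was a once-in-a-lifetime chance.

a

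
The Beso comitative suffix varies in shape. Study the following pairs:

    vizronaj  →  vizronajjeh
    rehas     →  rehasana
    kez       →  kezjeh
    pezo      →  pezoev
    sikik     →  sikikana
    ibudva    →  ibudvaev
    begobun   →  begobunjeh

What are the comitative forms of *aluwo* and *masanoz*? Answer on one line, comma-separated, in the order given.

Looking at the final sound of each stem: -ana when the stem ends in a voiceless consonant (*rehas*, *sikik*); -jeh when the stem ends in a voiced consonant (*vizronaj*, *kez*, *begobun*); -ev when the stem ends in a vowel (*pezo*, *ibudva*).
*aluwo*: final sound = /o/, a vowel → -ev → *aluwoev*.
Since the final sound of *masanoz* is /z/ (a voiced consonant), it takes -jeh, giving *masanozjeh*.

aluwoev, masanozjeh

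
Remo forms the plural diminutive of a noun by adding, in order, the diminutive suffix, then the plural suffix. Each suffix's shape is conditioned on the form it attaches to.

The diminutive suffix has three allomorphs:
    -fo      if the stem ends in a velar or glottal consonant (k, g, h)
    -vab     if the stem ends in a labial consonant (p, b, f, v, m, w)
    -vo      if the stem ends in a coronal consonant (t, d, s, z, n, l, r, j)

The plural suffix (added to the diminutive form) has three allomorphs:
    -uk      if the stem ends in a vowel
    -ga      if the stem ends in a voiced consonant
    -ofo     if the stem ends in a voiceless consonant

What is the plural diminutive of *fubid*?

The final consonant of *fubid* is /d/, which is coronal, so the diminutive suffix is -vo, giving *fubidvo*.
Since the final sound of the diminutive form *fubidvo* is /o/ (a vowel), it takes -uk, giving *fubidvouk*.

fubidvouk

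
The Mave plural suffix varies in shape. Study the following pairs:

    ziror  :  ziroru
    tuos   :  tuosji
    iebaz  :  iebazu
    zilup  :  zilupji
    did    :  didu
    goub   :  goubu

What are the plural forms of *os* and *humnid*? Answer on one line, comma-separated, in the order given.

osji, humnidu

Looking at the final consonant of each stem: -ji when the stem ends in a voiceless consonant (*tuos*, *zilup*); -u when the stem ends in a voiced consonant (*ziror*, *iebaz*, *did*, *goub*).
Since the final consonant of *os* is /s/ (voiceless), it takes -ji, giving *osji*.
Since the final consonant of *humnid* is /d/ (voiced), it takes -u, giving *humnidu*.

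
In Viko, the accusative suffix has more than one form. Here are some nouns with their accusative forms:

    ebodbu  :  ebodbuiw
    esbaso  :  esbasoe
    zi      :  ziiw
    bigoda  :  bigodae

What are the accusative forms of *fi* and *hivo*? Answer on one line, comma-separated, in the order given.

The alternation tracks the last vowel of the stem — -iw when the last vowel of the stem is a high vowel (*ebodbu*, *zi*); -e when the last vowel of the stem is a non-high vowel (*esbaso*, *bigoda*).
The last vowel of *fi* is /i/, which is a high vowel, so the suffix is -iw, giving *fiiw*.
*hivo* — last vowel /o/ (a non-high vowel) → -e → *hivoe*.

fiiw, hivoe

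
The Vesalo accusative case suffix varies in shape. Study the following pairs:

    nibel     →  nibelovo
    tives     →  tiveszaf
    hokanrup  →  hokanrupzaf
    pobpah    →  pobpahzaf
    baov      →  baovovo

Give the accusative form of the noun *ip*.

The suffix is conditioned by the final consonant: -zaf when the stem ends in a voiceless consonant (*tives*, *hokanrup*, *pobpah*); -ovo when the stem ends in a voiced consonant (*nibel*, *baov*).
The final consonant of *ip* is /p/, which is voiceless, so the suffix is -zaf, giving *ipzaf*.

ipzaf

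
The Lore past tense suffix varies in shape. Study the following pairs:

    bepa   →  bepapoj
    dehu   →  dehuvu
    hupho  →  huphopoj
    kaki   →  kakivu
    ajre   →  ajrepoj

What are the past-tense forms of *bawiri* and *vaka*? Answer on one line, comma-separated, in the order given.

bawirivu, vakapoj

The suffix is conditioned by the last vowel: -vu when the last vowel of the stem is a high vowel (*dehu*, *kaki*); -poj when the last vowel of the stem is a non-high vowel (*bepa*, *hupho*, *ajre*).
The last vowel of *bawiri* is /i/, which is a high vowel, so the suffix is -vu, giving *bawirivu*.
*vaka* — last vowel /a/ (a non-high vowel) → -poj → *vakapoj*.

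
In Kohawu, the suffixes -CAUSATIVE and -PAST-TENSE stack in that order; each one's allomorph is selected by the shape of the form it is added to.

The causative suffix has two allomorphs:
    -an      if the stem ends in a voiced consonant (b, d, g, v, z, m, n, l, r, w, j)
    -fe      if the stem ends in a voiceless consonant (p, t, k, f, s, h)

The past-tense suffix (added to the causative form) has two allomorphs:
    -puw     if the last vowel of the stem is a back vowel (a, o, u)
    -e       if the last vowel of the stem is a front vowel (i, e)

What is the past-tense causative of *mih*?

*mih* — final consonant /h/ (voiceless) → -fe → *mihfe*.
The causative form *mihfe*: last vowel = /e/, a front vowel → -e → *mihfee*.

mihfee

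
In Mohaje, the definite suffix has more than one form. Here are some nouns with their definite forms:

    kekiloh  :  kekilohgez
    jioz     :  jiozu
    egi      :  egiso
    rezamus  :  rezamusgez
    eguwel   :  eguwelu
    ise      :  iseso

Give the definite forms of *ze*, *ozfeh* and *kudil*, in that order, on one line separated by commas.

The alternation tracks the final sound of the stem — -gez when the stem ends in a voiceless consonant (*kekiloh*, *rezamus*); -u when the stem ends in a voiced consonant (*jioz*, *eguwel*); -so when the stem ends in a vowel (*egi*, *ise*).
Since the final sound of *ze* is /e/ (a vowel), it takes -so, giving *zeso*.
*ozfeh*: final sound = /h/, a voiceless consonant → -gez → *ozfehgez*.
Since the final sound of *kudil* is /l/ (a voiced consonant), it takes -u, giving *kudilu*.

zeso, ozfehgez, kudilu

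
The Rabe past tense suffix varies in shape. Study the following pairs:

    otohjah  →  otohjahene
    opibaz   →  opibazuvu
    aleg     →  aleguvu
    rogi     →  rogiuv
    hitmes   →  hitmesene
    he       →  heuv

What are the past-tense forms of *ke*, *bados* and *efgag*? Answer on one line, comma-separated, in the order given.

keuv, badosene, efgaguvu

The pattern is voicing of the final sound: -ene when the stem ends in a voiceless consonant (*otohjah*, *hitmes*); -uvu when the stem ends in a voiced consonant (*opibaz*, *aleg*); -uv when the stem ends in a vowel (*rogi*, *he*).
*ke*: final sound = /e/, a vowel → -uv → *keuv*.
The final sound of *bados* is /s/, which is a voiceless consonant, so the suffix is -ene, giving *badosene*.
*efgag*: final sound = /g/, a voiced consonant → -uvu → *efgaguvu*.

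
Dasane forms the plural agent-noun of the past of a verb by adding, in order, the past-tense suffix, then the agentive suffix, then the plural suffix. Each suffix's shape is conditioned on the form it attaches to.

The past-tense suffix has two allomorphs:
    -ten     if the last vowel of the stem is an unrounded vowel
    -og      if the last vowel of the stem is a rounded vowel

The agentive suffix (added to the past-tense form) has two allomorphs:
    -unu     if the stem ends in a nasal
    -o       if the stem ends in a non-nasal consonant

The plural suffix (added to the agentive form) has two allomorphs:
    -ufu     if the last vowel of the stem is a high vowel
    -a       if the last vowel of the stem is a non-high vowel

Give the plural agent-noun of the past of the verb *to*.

toogoa

*to* — last vowel /o/ (a rounded vowel) → -og → *toog*.
The past-tense form *toog* — final consonant /g/ (non-nasal) → -o → *toogo*.
Since the last vowel of the agentive form *toogo* is /o/ (a non-high vowel), it takes -a, giving *toogoa*.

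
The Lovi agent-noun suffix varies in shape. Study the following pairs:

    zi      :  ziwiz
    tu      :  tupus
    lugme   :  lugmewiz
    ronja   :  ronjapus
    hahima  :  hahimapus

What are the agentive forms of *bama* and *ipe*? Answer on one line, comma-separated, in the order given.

bamapus, ipewiz

The alternation tracks the last vowel of the stem — -wiz when the last vowel of the stem is a front vowel (*zi*, *lugme*); -pus when the last vowel of the stem is a back vowel (*tu*, *ronja*, *hahima*).
*bama* — last vowel /a/ (a back vowel) → -pus → *bamapus*.
Since the last vowel of *ipe* is /e/ (a front vowel), it takes -wiz, giving *ipewiz*.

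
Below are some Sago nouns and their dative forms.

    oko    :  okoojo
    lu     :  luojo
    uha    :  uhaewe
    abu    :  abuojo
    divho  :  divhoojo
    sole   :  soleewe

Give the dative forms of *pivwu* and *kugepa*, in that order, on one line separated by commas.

The pattern is rounding harmony: -ojo when the last vowel of the stem is a rounded vowel (*oko*, *lu*, *abu*, *divho*); -ewe when the last vowel of the stem is an unrounded vowel (*uha*, *sole*).
*pivwu*: last vowel = /u/, a rounded vowel → -ojo → *pivwuojo*.
*kugepa* — last vowel /a/ (an unrounded vowel) → -ewe → *kugepaewe*.

pivwuojo, kugepaewe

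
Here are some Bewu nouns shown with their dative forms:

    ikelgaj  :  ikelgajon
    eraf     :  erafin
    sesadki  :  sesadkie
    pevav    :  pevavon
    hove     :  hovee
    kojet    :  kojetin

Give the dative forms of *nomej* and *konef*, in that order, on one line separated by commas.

Looking at the final sound of each stem: -in when the stem ends in a voiceless consonant (*eraf*, *kojet*); -on when the stem ends in a voiced consonant (*ikelgaj*, *pevav*); -e when the stem ends in a vowel (*sesadki*, *hove*).
Since the final sound of *nomej* is /j/ (a voiced consonant), it takes -on, giving *nomejon*.
Since the final sound of *konef* is /f/ (a voiceless consonant), it takes -in, giving *konefin*.

nomejon, konefin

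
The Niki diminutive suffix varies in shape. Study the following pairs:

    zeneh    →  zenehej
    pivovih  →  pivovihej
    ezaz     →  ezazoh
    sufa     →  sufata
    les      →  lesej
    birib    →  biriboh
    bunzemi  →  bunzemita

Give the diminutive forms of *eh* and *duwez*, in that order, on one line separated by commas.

Looking at the final sound of each stem: -ej when the stem ends in a voiceless consonant (*zeneh*, *pivovih*, *les*); -oh when the stem ends in a voiced consonant (*ezaz*, *birib*); -ta when the stem ends in a vowel (*sufa*, *bunzemi*).
*eh*: final sound = /h/, a voiceless consonant → -ej → *ehej*.
*duwez*: final sound = /z/, a voiced consonant → -oh → *duwezoh*.

ehej, duwezoh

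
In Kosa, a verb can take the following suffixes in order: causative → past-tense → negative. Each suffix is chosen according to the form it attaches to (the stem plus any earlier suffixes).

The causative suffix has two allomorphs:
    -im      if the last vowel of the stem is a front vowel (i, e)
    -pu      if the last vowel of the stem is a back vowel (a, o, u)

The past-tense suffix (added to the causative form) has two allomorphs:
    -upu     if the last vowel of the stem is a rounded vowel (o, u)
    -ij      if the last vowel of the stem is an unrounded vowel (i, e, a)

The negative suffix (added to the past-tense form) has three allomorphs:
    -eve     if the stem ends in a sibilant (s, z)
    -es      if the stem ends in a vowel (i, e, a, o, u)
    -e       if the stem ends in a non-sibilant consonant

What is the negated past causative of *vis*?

visimije

Since the last vowel of *vis* is /i/ (a front vowel), it takes -im, giving *visim*.
The last vowel of the causative form *visim* is /i/, which is an unrounded vowel, so the past-tense suffix is -ij, giving *visimij*.
The past-tense form *visimij*: final sound = /j/, a non-sibilant consonant → -e → *visimije*.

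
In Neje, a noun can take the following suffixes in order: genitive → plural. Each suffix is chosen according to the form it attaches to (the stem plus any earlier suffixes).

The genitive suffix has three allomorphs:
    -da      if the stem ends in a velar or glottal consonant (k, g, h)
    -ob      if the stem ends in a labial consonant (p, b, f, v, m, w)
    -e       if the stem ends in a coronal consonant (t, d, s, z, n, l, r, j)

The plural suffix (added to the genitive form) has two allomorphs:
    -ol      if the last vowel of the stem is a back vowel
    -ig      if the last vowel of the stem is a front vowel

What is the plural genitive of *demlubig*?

The final consonant of *demlubig* is /g/, which is velar/glottal, so the genitive suffix is -da, giving *demlubigda*.
The genitive form *demlubigda*: last vowel = /a/, a back vowel → -ol → *demlubigdaol*.

demlubigdaol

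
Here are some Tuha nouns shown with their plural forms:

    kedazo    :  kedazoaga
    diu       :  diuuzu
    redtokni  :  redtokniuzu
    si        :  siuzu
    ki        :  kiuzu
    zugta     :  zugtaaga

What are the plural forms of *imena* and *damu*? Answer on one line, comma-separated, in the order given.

Looking at the last vowel of each stem: -uzu when the last vowel of the stem is a high vowel (*diu*, *redtokni*, *si*, *ki*); -aga when the last vowel of the stem is a non-high vowel (*kedazo*, *zugta*).
The last vowel of *imena* is /a/, which is a non-high vowel, so the suffix is -aga, giving *imenaaga*.
*damu* — last vowel /u/ (a high vowel) → -uzu → *damuuzu*.

imenaaga, damuuzu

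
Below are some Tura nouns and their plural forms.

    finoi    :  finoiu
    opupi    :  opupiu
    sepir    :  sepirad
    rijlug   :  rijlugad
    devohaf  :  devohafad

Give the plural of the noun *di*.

diu

The pattern is consonant vs. vowel: -ad when the stem ends in a consonant (*sepir*, *rijlug*, *devohaf*); -u when the stem ends in a vowel (*finoi*, *opupi*).
*di*: final sound = /i/, a vowel → -u → *diu*.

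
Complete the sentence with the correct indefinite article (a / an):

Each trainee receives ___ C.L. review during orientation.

The indefinite article is chosen by the initial *sound* of the following word, not its spelling.
The initialism *C.L.* is read letter by letter; the first letter, C, is pronounced /siː/, which begins with a consonant sound.
So the article is *a*: Each trainee receives a C.L. review during orientation.

a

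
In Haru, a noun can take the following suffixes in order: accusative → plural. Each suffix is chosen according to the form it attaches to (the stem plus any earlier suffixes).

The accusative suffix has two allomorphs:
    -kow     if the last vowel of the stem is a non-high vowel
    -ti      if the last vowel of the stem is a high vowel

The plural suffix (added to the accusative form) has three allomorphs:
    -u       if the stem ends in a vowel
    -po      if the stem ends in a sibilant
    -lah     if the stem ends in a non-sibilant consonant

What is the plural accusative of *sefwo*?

*sefwo* — last vowel /o/ (a non-high vowel) → -kow → *sefwokow*.
The accusative form *sefwokow*: final sound = /w/, a non-sibilant consonant → -lah → *sefwokowlah*.

sefwokowlah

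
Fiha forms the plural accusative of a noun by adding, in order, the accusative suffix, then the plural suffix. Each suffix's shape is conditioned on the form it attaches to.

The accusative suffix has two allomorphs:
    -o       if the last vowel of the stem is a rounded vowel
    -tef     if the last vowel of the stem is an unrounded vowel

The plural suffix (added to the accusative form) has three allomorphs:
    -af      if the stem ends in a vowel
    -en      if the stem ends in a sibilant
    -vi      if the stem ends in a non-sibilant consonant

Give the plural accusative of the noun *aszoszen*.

Since the last vowel of *aszoszen* is /e/ (an unrounded vowel), it takes -tef, giving *aszoszentef*.
The accusative form *aszoszentef* — final sound /f/ (a non-sibilant consonant) → -vi → *aszoszentefvi*.

aszoszentefvi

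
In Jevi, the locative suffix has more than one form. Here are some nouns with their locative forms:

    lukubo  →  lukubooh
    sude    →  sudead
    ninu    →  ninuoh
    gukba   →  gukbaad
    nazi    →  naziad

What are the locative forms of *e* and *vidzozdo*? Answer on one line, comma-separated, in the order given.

ead, vidzozdooh

The suffix is conditioned by the last vowel: -oh when the last vowel of the stem is a rounded vowel (*lukubo*, *ninu*); -ad when the last vowel of the stem is an unrounded vowel (*sude*, *gukba*, *nazi*).
The last vowel of *e* is /e/, which is an unrounded vowel, so the suffix is -ad, giving *ead*.
*vidzozdo*: last vowel = /o/, a rounded vowel → -oh → *vidzozdooh*.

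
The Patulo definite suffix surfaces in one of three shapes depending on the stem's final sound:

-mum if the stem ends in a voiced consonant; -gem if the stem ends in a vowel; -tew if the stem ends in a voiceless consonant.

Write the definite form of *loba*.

lobagem

*loba* — final sound /a/ (a vowel) → -gem → *lobagem*.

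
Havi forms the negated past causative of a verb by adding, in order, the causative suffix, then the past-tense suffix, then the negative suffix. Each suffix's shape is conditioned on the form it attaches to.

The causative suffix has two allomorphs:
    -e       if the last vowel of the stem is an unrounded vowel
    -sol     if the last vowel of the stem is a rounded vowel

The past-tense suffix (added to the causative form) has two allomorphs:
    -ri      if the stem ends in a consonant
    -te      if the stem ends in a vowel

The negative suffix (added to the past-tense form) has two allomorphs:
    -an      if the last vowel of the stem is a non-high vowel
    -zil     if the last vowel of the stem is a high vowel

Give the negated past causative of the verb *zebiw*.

Since the last vowel of *zebiw* is /i/ (an unrounded vowel), it takes -e, giving *zebiwe*.
Since the final sound of the causative form *zebiwe* is /e/ (a vowel), it takes -te, giving *zebiwete*.
The past-tense form *zebiwete* — last vowel /e/ (a non-high vowel) → -an → *zebiwetean*.

zebiwetean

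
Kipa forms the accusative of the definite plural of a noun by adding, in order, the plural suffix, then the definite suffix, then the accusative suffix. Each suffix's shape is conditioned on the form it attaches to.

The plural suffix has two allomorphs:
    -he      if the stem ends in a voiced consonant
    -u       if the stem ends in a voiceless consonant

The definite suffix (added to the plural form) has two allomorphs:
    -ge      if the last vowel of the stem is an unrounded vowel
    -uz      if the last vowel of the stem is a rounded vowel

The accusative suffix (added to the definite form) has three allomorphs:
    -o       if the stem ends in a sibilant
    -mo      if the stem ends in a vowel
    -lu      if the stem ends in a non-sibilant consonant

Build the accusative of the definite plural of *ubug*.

ubughegemo

The final consonant of *ubug* is /g/, which is voiced, so the plural suffix is -he, giving *ubughe*.
The plural form *ubughe*: last vowel = /e/, an unrounded vowel → -ge → *ubughege*.
The definite form *ubughege* — final sound /e/ (a vowel) → -mo → *ubughegemo*.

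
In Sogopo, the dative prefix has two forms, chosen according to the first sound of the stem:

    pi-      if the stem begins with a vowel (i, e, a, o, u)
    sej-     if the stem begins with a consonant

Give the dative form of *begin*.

The first sound of *begin* is /b/, which is a consonant, so the prefix is sej-, giving *sejbegin*.

sejbegin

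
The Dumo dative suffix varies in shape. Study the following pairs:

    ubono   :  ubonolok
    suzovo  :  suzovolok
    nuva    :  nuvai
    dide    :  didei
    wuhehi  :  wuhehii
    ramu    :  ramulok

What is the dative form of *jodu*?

jodulok

The alternation tracks the last vowel of the stem — -lok when the last vowel of the stem is a rounded vowel (*ubono*, *suzovo*, *ramu*); -i when the last vowel of the stem is an unrounded vowel (*nuva*, *dide*, *wuhehi*).
*jodu*: last vowel = /u/, a rounded vowel → -lok → *jodulok*.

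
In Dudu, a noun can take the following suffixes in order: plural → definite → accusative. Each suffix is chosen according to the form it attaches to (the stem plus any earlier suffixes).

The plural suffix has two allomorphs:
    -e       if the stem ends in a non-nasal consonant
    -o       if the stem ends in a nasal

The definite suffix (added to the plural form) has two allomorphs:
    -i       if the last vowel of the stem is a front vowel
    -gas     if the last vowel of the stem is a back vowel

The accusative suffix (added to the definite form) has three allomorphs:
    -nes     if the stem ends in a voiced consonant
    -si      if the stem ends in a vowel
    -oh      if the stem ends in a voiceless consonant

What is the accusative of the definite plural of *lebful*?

Since the final consonant of *lebful* is /l/ (non-nasal), it takes -e, giving *lebfule*.
The last vowel of the plural form *lebfule* is /e/, which is a front vowel, so the definite suffix is -i, giving *lebfulei*.
The definite form *lebfulei*: final sound = /i/, a vowel → -si → *lebfuleisi*.

lebfuleisi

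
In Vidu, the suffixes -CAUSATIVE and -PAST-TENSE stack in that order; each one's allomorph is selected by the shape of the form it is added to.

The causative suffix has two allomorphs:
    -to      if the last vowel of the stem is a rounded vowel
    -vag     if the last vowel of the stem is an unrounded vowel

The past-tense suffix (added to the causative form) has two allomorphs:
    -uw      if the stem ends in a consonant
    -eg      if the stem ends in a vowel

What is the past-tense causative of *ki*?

kivaguw

*ki*: last vowel = /i/, an unrounded vowel → -vag → *kivag*.
The final sound of the causative form *kivag* is /g/, which is a consonant, so the past-tense suffix is -uw, giving *kivaguw*.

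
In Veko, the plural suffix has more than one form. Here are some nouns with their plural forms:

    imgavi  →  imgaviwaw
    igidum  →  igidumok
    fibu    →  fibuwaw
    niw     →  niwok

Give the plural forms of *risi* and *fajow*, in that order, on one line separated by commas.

risiwaw, fajowok

The pattern is consonant vs. vowel: -ok when the stem ends in a consonant (*igidum*, *niw*); -waw when the stem ends in a vowel (*imgavi*, *fibu*).
The final sound of *risi* is /i/, which is a vowel, so the suffix is -waw, giving *risiwaw*.
*fajow* — final sound /w/ (a consonant) → -ok → *fajowok*.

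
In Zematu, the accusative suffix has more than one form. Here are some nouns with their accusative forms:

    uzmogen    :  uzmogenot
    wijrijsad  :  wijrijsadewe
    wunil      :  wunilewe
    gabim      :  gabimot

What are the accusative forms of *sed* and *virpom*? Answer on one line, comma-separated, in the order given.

Looking at the final consonant of each stem: -ot when the stem ends in a nasal (*uzmogen*, *gabim*); -ewe when the stem ends in a non-nasal consonant (*wijrijsad*, *wunil*).
Since the final consonant of *sed* is /d/ (non-nasal), it takes -ewe, giving *sedewe*.
The final consonant of *virpom* is /m/, which is a nasal, so the suffix is -ot, giving *virpomot*.

sedewe, virpomot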